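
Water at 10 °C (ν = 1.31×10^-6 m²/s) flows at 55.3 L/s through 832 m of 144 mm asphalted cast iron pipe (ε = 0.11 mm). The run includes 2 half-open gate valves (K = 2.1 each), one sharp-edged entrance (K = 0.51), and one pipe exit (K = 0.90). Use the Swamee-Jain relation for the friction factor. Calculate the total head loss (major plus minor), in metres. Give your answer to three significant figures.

H_L ≈ 69.5 m

V = 4Q/(πD²) = 3.396 m/s; V²/2g = 0.5877 m
Re = 3.73×10^5, ε/D = 7.64×10^-4 → f = 0.01949 (Swamee-Jain)
Major: h_f = f(L/D)·V²/2g = 0.01949·5778·0.5877 = 66.16 m
Minor: ΣK = 5.61; h_m = ΣK·V²/2g = 3.297 m
Total H_L = 66.16 + 3.297 = 69.46 m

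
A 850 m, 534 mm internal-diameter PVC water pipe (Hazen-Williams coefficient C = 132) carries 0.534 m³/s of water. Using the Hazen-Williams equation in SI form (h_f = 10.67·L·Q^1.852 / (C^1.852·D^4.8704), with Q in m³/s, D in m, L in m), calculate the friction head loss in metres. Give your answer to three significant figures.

h_f ≈ 7.12 m

h_f = 10.67·850·0.534^1.852 / (132^1.852·0.534^4.8704) = 7.123 m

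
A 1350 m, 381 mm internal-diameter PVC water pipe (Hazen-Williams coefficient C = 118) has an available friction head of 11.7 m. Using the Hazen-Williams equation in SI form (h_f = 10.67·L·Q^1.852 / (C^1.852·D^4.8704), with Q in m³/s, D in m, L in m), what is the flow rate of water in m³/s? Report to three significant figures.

Rearranging: Q = [h_f·C^1.852·D^4.8704 / (10.67·L)]^(1/1.852)
Q = [11.7·118^1.852·0.381^4.8704 / (10.67·1350)]^0.540 = 0.2001 m³/s

Q ≈ 0.200 m³/s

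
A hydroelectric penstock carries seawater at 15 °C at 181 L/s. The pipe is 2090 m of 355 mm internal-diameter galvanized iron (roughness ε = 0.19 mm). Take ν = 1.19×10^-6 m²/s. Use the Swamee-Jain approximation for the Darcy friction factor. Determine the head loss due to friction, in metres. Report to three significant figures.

V = 4Q/(πD²) = 4·0.181/(π·0.355²) = 1.829 m/s
Re = VD/ν = 1.829·0.355/1.19×10^-6 = 5.46×10^5 → turbulent
ε/D = 0.19/355 = 5.35×10^-4
Swamee-Jain: f = 0.01792
h_f = f(L/D)V²/(2g) = 0.01792·(2090/0.355)·1.829²/(2·9.81) = 17.98 m

h_f ≈ 18.0 m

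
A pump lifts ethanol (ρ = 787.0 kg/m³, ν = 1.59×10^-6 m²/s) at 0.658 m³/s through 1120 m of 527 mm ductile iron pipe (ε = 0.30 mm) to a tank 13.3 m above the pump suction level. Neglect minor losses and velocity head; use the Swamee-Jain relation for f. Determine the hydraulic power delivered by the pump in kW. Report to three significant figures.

P_hyd ≈ 156 kW

V = 4Q/(πD²) = 3.017 m/s; Re = 1.00×10^6; ε/D = 5.69×10^-4; f = 0.01775
h_f = f(L/D)V²/2g = 17.50 m
Total head H = z + h_f = 13.3 + 17.50 = 30.80 m
P_hyd = ρgQH = 787.0·9.81·0.658·30.80 = 156.5 kW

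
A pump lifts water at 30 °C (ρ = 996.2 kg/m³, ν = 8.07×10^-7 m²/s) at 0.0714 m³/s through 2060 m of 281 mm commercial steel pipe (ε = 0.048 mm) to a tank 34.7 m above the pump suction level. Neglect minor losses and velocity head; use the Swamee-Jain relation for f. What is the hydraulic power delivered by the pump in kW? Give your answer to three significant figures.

P_hyd ≈ 29.6 kW

V = 4Q/(πD²) = 1.151 m/s; Re = 4.01×10^5; ε/D = 1.71×10^-4; f = 0.01556
h_f = f(L/D)V²/2g = 7.708 m
Total head H = z + h_f = 34.7 + 7.708 = 42.41 m
P_hyd = ρgQH = 996.2·9.81·0.0714·42.41 = 29.59 kW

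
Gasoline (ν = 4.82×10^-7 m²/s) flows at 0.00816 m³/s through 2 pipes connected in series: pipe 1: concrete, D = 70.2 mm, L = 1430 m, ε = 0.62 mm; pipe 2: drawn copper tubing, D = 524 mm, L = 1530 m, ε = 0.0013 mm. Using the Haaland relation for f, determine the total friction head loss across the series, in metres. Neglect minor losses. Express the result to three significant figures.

H ≈ 169 m

Pipe 1: V = 2.108 m/s, Re = 3.07×10^5, ε/D = 0.00883, f = 0.03663, h_1 = f(L/D)V²/2g = 169.0 m
Pipe 2: V = 0.03784 m/s, Re = 4.11×10^4, ε/D = 2.48×10^-6, f = 0.02166, h_2 = f(L/D)V²/2g = 0.004615 m
Series → Q common, losses add: H = Σh = 169.0 m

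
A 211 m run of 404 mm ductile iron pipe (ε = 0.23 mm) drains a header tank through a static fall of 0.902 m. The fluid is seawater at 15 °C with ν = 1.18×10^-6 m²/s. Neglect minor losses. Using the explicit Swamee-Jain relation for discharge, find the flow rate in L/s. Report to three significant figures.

Swamee-Jain (Type II): Q = -0.965·√(gD⁵h_f/L)·ln[ε/(3.7D) + √(3.17ν²L/(gD³h_f))]
√(gD⁵h_f/L) = √(9.81·0.404⁵·0.902/211) = 0.02124
ε/(3.7D) = 1.54×10^-4; √(3.17ν²L/(gD³h_f)) = 4.00×10^-5
Q = -0.965·0.02124·ln(1.938×10^-4) = 0.1753 m³/s
Check: V = 1.37 m/s, Re = 4.68×10^5, f = 0.01825, h_f = 0.908 m ≈ 0.902 m ✓

Q ≈ 175 L/s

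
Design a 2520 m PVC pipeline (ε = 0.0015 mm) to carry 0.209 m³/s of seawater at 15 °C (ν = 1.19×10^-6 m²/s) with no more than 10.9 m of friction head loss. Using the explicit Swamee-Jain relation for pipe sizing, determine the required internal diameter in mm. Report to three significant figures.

D ≈ 410 mm

Swamee-Jain (Type III): D = 0.66·[ε^1.25·(LQ²/(gh_f))^4.75 + ν·Q^9.4·(L/(gh_f))^5.2]^0.04
LQ²/(gh_f) = 1.029; L/(gh_f) = 23.57
Term 1 = ε^1.25·(…)^4.75 = 6.02×10^-8; Term 2 = ν·Q^9.4·(…)^5.2 = 6.62×10^-6
D = 0.66·(6.02×10^-8 + 6.62×10^-6)^0.04 = 0.4098 m = 410 mm
Check: V = 1.58 m/s, Re = 5.46×10^5, f = 0.01295, h_f = 10.2 m ≈ 10.9 m ✓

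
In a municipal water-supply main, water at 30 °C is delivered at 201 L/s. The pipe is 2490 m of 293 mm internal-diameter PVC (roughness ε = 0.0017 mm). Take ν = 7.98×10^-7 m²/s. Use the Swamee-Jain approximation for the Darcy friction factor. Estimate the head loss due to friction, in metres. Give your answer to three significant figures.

h_f ≈ 44.6 m

V = 4Q/(πD²) = 4·0.201/(π·0.293²) = 2.981 m/s
Re = VD/ν = 2.981·0.293/7.98×10^-7 = 1.09×10^6 → turbulent
ε/D = 0.0017/293 = 5.80×10^-6
Swamee-Jain: f = 0.01159
h_f = f(L/D)V²/(2g) = 0.01159·(2490/0.293)·2.981²/(2·9.81) = 44.60 m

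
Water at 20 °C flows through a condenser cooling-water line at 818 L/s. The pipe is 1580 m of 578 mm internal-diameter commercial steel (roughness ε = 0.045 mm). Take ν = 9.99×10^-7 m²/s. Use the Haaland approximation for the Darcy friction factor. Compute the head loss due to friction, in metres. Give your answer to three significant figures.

h_f ≈ 16.8 m

V = 4Q/(πD²) = 4·0.818/(π·0.578²) = 3.118 m/s
Re = VD/ν = 3.118·0.578/9.99×10^-7 = 1.80×10^6 → turbulent
ε/D = 0.045/578 = 7.79×10^-5
Haaland: f = 0.01240
h_f = f(L/D)V²/(2g) = 0.01240·(1580/0.578)·3.118²/(2·9.81) = 16.79 m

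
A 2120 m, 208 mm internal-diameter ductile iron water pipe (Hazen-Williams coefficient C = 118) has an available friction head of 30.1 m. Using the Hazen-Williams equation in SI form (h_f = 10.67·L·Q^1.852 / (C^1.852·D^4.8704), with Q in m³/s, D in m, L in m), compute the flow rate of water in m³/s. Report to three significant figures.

Q ≈ 0.0532 m³/s

Rearranging: Q = [h_f·C^1.852·D^4.8704 / (10.67·L)]^(1/1.852)
Q = [30.1·118^1.852·0.208^4.8704 / (10.67·2120)]^0.540 = 0.05317 m³/s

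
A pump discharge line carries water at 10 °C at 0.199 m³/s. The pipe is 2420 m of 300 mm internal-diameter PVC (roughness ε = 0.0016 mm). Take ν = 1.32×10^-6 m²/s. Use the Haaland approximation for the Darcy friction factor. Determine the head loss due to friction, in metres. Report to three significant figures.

h_f ≈ 41.0 m

V = 4Q/(πD²) = 4·0.199/(π·0.300²) = 2.815 m/s
Re = VD/ν = 2.815·0.300/1.32×10^-6 = 6.40×10^5 → turbulent
ε/D = 0.0016/300 = 5.33×10^-6
Haaland: f = 0.01258
h_f = f(L/D)V²/(2g) = 0.01258·(2420/0.300)·2.815²/(2·9.81) = 40.98 m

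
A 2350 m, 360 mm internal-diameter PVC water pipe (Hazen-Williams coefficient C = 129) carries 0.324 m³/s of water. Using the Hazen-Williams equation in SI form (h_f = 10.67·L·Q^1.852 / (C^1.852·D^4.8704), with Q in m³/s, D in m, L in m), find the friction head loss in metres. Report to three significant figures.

h_f = 10.67·2350·0.324^1.852 / (129^1.852·0.360^4.8704) = 55.58 m

h_f ≈ 55.6 m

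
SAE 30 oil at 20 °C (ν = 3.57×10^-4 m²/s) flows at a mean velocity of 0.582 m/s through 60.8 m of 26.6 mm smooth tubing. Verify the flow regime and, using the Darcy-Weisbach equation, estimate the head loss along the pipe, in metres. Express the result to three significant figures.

h_f ≈ 58.2 m

Re = VD/ν = 0.582·0.02660/3.57×10^-4 = 43.4 → laminar (Re < 2300)
f = 64/Re = 1.476
h_f = f(L/D)V²/(2g) = 1.476·(60.8/0.02660)·0.582²/(2·9.81) = 58.24 m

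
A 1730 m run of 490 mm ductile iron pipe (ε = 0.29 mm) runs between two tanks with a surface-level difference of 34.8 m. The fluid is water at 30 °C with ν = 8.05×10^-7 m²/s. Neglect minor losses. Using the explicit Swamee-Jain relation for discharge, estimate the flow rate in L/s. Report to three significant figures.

Swamee-Jain (Type II): Q = -0.965·√(gD⁵h_f/L)·ln[ε/(3.7D) + √(3.17ν²L/(gD³h_f))]
√(gD⁵h_f/L) = √(9.81·0.490⁵·34.8/1730) = 0.07466
ε/(3.7D) = 1.60×10^-4; √(3.17ν²L/(gD³h_f)) = 9.41×10^-6
Q = -0.965·0.07466·ln(1.694×10^-4) = 0.6256 m³/s
Check: V = 3.32 m/s, Re = 2.02×10^6, f = 0.01764, h_f = 34.9 m ≈ 34.8 m ✓

Q ≈ 626 L/s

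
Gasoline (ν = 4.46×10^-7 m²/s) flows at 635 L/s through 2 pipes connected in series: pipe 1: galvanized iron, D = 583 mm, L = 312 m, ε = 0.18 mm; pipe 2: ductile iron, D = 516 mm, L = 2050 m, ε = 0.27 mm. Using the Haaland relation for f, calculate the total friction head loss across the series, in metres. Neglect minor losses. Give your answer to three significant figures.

Pipe 1: V = 2.379 m/s, Re = 3.11×10^6, ε/D = 3.09×10^-4, f = 0.01527, h_1 = f(L/D)V²/2g = 2.357 m
Pipe 2: V = 3.037 m/s, Re = 3.51×10^6, ε/D = 5.23×10^-4, f = 0.01703, h_2 = f(L/D)V²/2g = 31.80 m
Series → Q common, losses add: H = Σh = 34.15 m

H ≈ 34.2 m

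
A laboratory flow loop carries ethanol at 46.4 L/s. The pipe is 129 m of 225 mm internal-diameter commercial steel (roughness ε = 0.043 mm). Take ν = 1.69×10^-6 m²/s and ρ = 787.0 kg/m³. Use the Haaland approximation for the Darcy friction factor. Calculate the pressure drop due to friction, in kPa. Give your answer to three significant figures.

Δp ≈ 5.35 kPa

V = 4Q/(πD²) = 4·0.0464/(π·0.225²) = 1.167 m/s
Re = VD/ν = 1.167·0.225/1.69×10^-6 = 1.55×10^5 → turbulent
ε/D = 0.043/225 = 1.91×10^-4
Haaland: f = 0.01742
h_f = f(L/D)V²/(2g) = 0.01742·(129/0.225)·1.167²/(2·9.81) = 0.6934 m
Δp = ρg·h_f = 787.0·9.81·0.6934 = 5.354 kPa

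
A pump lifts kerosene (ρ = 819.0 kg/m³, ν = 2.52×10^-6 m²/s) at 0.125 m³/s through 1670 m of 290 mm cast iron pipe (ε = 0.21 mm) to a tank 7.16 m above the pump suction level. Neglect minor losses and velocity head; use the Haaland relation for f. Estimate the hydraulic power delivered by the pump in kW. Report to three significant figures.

V = 4Q/(πD²) = 1.892 m/s; Re = 2.18×10^5; ε/D = 7.24×10^-4; f = 0.01962
h_f = f(L/D)V²/2g = 20.63 m
Total head H = z + h_f = 7.16 + 20.63 = 27.79 m
P_hyd = ρgQH = 819.0·9.81·0.125·27.79 = 27.91 kW

P_hyd ≈ 27.9 kW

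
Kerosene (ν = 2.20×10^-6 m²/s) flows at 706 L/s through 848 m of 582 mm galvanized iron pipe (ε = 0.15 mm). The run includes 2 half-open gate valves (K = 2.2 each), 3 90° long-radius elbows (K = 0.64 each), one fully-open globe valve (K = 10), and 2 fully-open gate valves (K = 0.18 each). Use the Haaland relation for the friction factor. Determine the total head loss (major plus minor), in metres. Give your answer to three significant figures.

H_L ≈ 14.1 m

V = 4Q/(πD²) = 2.654 m/s; V²/2g = 0.3590 m
Re = 7.02×10^5, ε/D = 2.58×10^-4 → f = 0.01547 (Haaland)
Major: h_f = f(L/D)·V²/2g = 0.01547·1457·0.3590 = 8.090 m
Minor: ΣK = 16.7; h_m = ΣK·V²/2g = 5.987 m
Total H_L = 8.090 + 5.987 = 14.08 m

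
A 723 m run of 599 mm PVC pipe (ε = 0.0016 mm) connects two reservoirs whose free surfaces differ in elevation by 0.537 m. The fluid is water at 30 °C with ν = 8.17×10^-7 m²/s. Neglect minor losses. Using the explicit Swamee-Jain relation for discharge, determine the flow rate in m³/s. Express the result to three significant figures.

Swamee-Jain (Type II): Q = -0.965·√(gD⁵h_f/L)·ln[ε/(3.7D) + √(3.17ν²L/(gD³h_f))]
√(gD⁵h_f/L) = √(9.81·0.599⁵·0.537/723) = 0.02370
ε/(3.7D) = 7.22×10^-7; √(3.17ν²L/(gD³h_f)) = 3.68×10^-5
Q = -0.965·0.02370·ln(3.748×10^-5) = 0.2331 m³/s
Check: V = 0.827 m/s, Re = 6.07×10^5, f = 0.01270, h_f = 0.535 m ≈ 0.537 m ✓

Q ≈ 0.233 m³/s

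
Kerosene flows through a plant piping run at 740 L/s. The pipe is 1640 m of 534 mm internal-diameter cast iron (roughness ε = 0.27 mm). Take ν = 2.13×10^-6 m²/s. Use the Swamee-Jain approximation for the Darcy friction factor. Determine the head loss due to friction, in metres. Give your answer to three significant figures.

V = 4Q/(πD²) = 4·0.740/(π·0.534²) = 3.304 m/s
Re = VD/ν = 3.304·0.534/2.13×10^-6 = 8.28×10^5 → turbulent
ε/D = 0.27/534 = 5.06×10^-4
Swamee-Jain: f = 0.01744
h_f = f(L/D)V²/(2g) = 0.01744·(1640/0.534)·3.304²/(2·9.81) = 29.81 m

h_f ≈ 29.8 m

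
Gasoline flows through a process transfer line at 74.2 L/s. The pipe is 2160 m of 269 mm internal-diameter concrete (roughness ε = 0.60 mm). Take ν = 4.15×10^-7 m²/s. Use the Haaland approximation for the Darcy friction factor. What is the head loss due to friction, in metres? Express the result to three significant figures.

V = 4Q/(πD²) = 4·0.0742/(π·0.269²) = 1.306 m/s
Re = VD/ν = 1.306·0.269/4.15×10^-7 = 8.46×10^5 → turbulent
ε/D = 0.60/269 = 0.00223
Haaland: f = 0.02434
h_f = f(L/D)V²/(2g) = 0.02434·(2160/0.269)·1.306²/(2·9.81) = 16.98 m

h_f ≈ 17.0 m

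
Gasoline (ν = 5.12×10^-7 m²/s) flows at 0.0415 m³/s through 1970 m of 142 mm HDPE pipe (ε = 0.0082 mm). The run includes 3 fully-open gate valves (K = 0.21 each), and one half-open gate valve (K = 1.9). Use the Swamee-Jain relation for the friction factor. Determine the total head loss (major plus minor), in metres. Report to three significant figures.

V = 4Q/(πD²) = 2.620 m/s; V²/2g = 0.3500 m
Re = 7.27×10^5, ε/D = 5.77×10^-5 → f = 0.01329 (Swamee-Jain)
Major: h_f = f(L/D)·V²/2g = 0.01329·13873·0.3500 = 64.55 m
Minor: ΣK = 2.53; h_m = ΣK·V²/2g = 0.8855 m
Total H_L = 64.55 + 0.8855 = 65.43 m

H_L ≈ 65.4 m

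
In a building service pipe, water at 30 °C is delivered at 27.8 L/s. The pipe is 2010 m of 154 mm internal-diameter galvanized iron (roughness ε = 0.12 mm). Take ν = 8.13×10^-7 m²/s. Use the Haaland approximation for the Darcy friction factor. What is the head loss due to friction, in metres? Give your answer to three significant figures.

V = 4Q/(πD²) = 4·0.0278/(π·0.154²) = 1.492 m/s
Re = VD/ν = 1.492·0.154/8.13×10^-7 = 2.83×10^5 → turbulent
ε/D = 0.12/154 = 7.79×10^-4
Haaland: f = 0.01959
h_f = f(L/D)V²/(2g) = 0.01959·(2010/0.154)·1.492²/(2·9.81) = 29.03 m

h_f ≈ 29.0 m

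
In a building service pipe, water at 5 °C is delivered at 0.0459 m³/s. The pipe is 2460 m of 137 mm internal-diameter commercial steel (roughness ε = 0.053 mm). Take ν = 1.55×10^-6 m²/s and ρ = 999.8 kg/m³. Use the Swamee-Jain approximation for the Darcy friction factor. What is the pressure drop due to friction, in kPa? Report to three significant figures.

Δp ≈ 1550 kPa

V = 4Q/(πD²) = 4·0.0459/(π·0.137²) = 3.114 m/s
Re = VD/ν = 3.114·0.137/1.55×10^-6 = 2.75×10^5 → turbulent
ε/D = 0.053/137 = 3.87×10^-4
Swamee-Jain: f = 0.01777
h_f = f(L/D)V²/(2g) = 0.01777·(2460/0.137)·3.114²/(2·9.81) = 157.7 m
Δp = ρg·h_f = 999.8·9.81·157.7 = 1547 kPa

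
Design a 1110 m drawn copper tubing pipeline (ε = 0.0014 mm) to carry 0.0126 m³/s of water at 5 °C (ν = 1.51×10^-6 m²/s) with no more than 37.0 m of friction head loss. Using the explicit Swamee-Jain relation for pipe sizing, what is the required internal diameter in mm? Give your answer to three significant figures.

D ≈ 94.1 mm

Swamee-Jain (Type III): D = 0.66·[ε^1.25·(LQ²/(gh_f))^4.75 + ν·Q^9.4·(L/(gh_f))^5.2]^0.04
LQ²/(gh_f) = 4.855×10^-4; L/(gh_f) = 3.058
Term 1 = ε^1.25·(…)^4.75 = 8.75×10^-24; Term 2 = ν·Q^9.4·(…)^5.2 = 7.03×10^-22
D = 0.66·(8.75×10^-24 + 7.03×10^-22)^0.04 = 0.09411 m = 94.1 mm
Check: V = 1.81 m/s, Re = 1.13×10^5, f = 0.01752, h_f = 34.6 m ≈ 37.0 m ✓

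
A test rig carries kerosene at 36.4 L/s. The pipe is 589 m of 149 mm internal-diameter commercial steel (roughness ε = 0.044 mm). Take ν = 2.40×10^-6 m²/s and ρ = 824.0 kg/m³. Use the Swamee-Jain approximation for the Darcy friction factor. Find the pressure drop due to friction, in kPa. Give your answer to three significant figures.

Δp ≈ 133 kPa

V = 4Q/(πD²) = 4·0.0364/(π·0.149²) = 2.088 m/s
Re = VD/ν = 2.088·0.149/2.40×10^-6 = 1.30×10^5 → turbulent
ε/D = 0.044/149 = 2.95×10^-4
Swamee-Jain: f = 0.01876
h_f = f(L/D)V²/(2g) = 0.01876·(589/0.149)·2.088²/(2·9.81) = 16.47 m
Δp = ρg·h_f = 824.0·9.81·16.47 = 133.1 kPa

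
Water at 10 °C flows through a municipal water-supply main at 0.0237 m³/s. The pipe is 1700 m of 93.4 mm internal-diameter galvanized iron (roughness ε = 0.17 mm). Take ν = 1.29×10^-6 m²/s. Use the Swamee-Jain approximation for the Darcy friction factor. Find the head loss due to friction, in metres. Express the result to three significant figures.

V = 4Q/(πD²) = 4·0.0237/(π·0.0934²) = 3.459 m/s
Re = VD/ν = 3.459·0.0934/1.29×10^-6 = 2.50×10^5 → turbulent
ε/D = 0.17/93.4 = 0.00182
Swamee-Jain: f = 0.02377
h_f = f(L/D)V²/(2g) = 0.02377·(1700/0.0934)·3.459²/(2·9.81) = 263.8 m

h_f ≈ 264 m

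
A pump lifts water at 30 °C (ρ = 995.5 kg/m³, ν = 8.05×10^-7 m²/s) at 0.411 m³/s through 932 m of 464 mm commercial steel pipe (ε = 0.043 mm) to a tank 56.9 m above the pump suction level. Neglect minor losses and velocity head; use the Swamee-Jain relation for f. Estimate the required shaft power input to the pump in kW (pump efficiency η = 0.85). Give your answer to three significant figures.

V = 4Q/(πD²) = 2.431 m/s; Re = 1.40×10^6; ε/D = 9.27×10^-5; f = 0.01305
h_f = f(L/D)V²/2g = 7.890 m
Total head H = z + h_f = 56.9 + 7.890 = 64.79 m
P_hyd = ρgQH = 995.5·9.81·0.411·64.79 = 260.1 kW
P_shaft = P_hyd/η = 260.1/0.85 = 305.9 kW

P_shaft ≈ 306 kW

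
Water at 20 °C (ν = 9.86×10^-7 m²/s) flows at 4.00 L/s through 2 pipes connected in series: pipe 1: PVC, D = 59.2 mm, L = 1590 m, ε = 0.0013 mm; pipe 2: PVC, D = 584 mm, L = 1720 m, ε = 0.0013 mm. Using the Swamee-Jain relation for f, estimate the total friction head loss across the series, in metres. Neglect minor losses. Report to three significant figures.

Pipe 1: V = 1.453 m/s, Re = 8.73×10^4, ε/D = 2.20×10^-5, f = 0.01851, h_1 = f(L/D)V²/2g = 53.50 m
Pipe 2: V = 0.01493 m/s, Re = 8840, ε/D = 2.23×10^-6, f = 0.03205, h_2 = f(L/D)V²/2g = 0.001073 m
Series → Q common, losses add: H = Σh = 53.50 m

H ≈ 53.5 m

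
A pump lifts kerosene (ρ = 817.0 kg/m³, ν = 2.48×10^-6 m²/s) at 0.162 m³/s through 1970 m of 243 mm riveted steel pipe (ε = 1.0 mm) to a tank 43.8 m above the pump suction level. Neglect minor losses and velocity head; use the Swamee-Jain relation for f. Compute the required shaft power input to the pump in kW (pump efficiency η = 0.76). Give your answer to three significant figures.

V = 4Q/(πD²) = 3.493 m/s; Re = 3.42×10^5; ε/D = 0.00412; f = 0.02910
h_f = f(L/D)V²/2g = 146.7 m
Total head H = z + h_f = 43.8 + 146.7 = 190.5 m
P_hyd = ρgQH = 817.0·9.81·0.162·190.5 = 247.4 kW
P_shaft = P_hyd/η = 247.4/0.76 = 325.5 kW

P_shaft ≈ 325 kW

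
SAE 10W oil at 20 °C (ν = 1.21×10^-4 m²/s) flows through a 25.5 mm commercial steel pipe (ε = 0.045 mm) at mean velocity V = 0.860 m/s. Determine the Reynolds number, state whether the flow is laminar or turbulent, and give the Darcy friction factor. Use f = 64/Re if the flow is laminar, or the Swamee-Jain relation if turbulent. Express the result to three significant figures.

Re ≈ 181; laminar; f = 64/Re ≈ 0.353

Re = VD/ν = 0.8600·0.0255/1.21×10^-4 = 181
Re < 2300 → laminar → f = 64/Re = 0.3531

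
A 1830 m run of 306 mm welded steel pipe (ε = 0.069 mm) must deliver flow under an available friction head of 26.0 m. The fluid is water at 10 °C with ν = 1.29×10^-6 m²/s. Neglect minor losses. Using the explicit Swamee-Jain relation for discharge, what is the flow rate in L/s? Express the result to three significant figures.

Q ≈ 172 L/s

Swamee-Jain (Type II): Q = -0.965·√(gD⁵h_f/L)·ln[ε/(3.7D) + √(3.17ν²L/(gD³h_f))]
√(gD⁵h_f/L) = √(9.81·0.306⁵·26.0/1830) = 0.01934
ε/(3.7D) = 6.09×10^-5; √(3.17ν²L/(gD³h_f)) = 3.63×10^-5
Q = -0.965·0.01934·ln(9.729×10^-5) = 0.1724 m³/s
Check: V = 2.34 m/s, Re = 5.56×10^5, f = 0.01561, h_f = 26.2 m ≈ 26.0 m ✓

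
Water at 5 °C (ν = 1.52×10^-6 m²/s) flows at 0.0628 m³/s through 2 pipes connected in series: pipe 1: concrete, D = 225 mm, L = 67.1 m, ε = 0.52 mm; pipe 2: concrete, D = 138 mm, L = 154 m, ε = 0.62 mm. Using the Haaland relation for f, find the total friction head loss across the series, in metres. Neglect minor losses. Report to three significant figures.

H ≈ 30.7 m

Pipe 1: V = 1.579 m/s, Re = 2.34×10^5, ε/D = 0.00231, f = 0.02501, h_1 = f(L/D)V²/2g = 0.9483 m
Pipe 2: V = 4.199 m/s, Re = 3.81×10^5, ε/D = 0.00449, f = 0.02971, h_2 = f(L/D)V²/2g = 29.79 m
Series → Q common, losses add: H = Σh = 30.74 m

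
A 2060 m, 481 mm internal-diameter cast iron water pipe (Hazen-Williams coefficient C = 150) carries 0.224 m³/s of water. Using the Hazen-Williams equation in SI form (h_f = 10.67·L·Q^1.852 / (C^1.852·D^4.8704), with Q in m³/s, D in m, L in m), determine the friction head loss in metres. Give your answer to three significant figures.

h_f ≈ 4.54 m

h_f = 10.67·2060·0.224^1.852 / (150^1.852·0.481^4.8704) = 4.536 m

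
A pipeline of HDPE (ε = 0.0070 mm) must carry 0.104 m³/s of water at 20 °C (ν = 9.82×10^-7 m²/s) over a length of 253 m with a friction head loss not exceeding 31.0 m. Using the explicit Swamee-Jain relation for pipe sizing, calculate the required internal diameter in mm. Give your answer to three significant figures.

Swamee-Jain (Type III): D = 0.66·[ε^1.25·(LQ²/(gh_f))^4.75 + ν·Q^9.4·(L/(gh_f))^5.2]^0.04
LQ²/(gh_f) = 0.008998; L/(gh_f) = 0.8319
Term 1 = ε^1.25·(…)^4.75 = 6.90×10^-17; Term 2 = ν·Q^9.4·(…)^5.2 = 2.17×10^-16
D = 0.66·(6.90×10^-17 + 2.17×10^-16)^0.04 = 0.1577 m = 158 mm
Check: V = 5.33 m/s, Re = 8.55×10^5, f = 0.01282, h_f = 29.7 m ≈ 31.0 m ✓

D ≈ 158 mm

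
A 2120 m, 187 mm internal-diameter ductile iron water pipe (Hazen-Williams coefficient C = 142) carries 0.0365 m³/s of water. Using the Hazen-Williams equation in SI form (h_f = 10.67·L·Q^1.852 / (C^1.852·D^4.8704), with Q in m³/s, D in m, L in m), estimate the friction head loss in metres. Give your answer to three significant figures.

h_f = 10.67·2120·0.0365^1.852 / (142^1.852·0.187^4.8704) = 17.88 m

h_f ≈ 17.9 m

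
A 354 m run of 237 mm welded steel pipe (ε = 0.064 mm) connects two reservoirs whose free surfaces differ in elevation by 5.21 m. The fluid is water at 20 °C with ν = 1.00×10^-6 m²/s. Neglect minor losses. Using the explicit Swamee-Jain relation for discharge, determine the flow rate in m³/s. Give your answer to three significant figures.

Q ≈ 0.0911 m³/s

Swamee-Jain (Type II): Q = -0.965·√(gD⁵h_f/L)·ln[ε/(3.7D) + √(3.17ν²L/(gD³h_f))]
√(gD⁵h_f/L) = √(9.81·0.237⁵·5.21/354) = 0.01039
ε/(3.7D) = 7.30×10^-5; √(3.17ν²L/(gD³h_f)) = 4.06×10^-5
Q = -0.965·0.01039·ln(1.136×10^-4) = 0.09107 m³/s
Check: V = 2.06 m/s, Re = 4.89×10^5, f = 0.01616, h_f = 5.24 m ≈ 5.21 m ✓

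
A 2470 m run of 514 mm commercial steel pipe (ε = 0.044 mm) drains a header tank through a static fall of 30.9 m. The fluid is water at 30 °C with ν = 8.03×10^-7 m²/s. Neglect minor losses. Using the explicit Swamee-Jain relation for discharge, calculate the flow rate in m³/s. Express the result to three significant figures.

Swamee-Jain (Type II): Q = -0.965·√(gD⁵h_f/L)·ln[ε/(3.7D) + √(3.17ν²L/(gD³h_f))]
√(gD⁵h_f/L) = √(9.81·0.514⁵·30.9/2470) = 0.06635
ε/(3.7D) = 2.31×10^-5; √(3.17ν²L/(gD³h_f)) = 1.11×10^-5
Q = -0.965·0.06635·ln(3.421×10^-5) = 0.6584 m³/s
Check: V = 3.17 m/s, Re = 2.03×10^6, f = 0.01261, h_f = 31.1 m ≈ 30.9 m ✓

Q ≈ 0.658 m³/s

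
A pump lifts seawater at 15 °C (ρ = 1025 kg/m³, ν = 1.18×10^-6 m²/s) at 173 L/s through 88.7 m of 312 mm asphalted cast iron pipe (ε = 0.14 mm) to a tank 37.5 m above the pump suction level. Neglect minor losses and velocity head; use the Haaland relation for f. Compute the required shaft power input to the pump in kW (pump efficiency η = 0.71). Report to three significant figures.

P_shaft ≈ 95.0 kW

V = 4Q/(πD²) = 2.263 m/s; Re = 5.98×10^5; ε/D = 4.49×10^-4; f = 0.01710
h_f = f(L/D)V²/2g = 1.269 m
Total head H = z + h_f = 37.5 + 1.269 = 38.77 m
P_hyd = ρgQH = 1025·9.81·0.173·38.77 = 67.44 kW
P_shaft = P_hyd/η = 67.44/0.71 = 94.99 kW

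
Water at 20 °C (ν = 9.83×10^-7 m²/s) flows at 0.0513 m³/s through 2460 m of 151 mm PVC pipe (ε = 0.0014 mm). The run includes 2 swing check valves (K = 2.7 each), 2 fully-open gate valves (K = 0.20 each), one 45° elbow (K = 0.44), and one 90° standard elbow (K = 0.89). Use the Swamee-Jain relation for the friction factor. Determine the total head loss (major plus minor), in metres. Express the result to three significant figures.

V = 4Q/(πD²) = 2.865 m/s; V²/2g = 0.4183 m
Re = 4.40×10^5, ε/D = 9.27×10^-6 → f = 0.01353 (Swamee-Jain)
Major: h_f = f(L/D)·V²/2g = 0.01353·16291·0.4183 = 92.21 m
Minor: ΣK = 7.13; h_m = ΣK·V²/2g = 2.982 m
Total H_L = 92.21 + 2.982 = 95.20 m

H_L ≈ 95.2 m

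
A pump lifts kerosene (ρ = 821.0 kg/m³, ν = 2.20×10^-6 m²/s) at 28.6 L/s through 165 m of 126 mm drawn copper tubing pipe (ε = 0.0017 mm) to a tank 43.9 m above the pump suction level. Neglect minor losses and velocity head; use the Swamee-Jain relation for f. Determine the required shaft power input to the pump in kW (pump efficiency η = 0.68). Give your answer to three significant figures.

P_shaft ≈ 16.9 kW

V = 4Q/(πD²) = 2.294 m/s; Re = 1.31×10^5; ε/D = 1.35×10^-5; f = 0.01698
h_f = f(L/D)V²/2g = 5.964 m
Total head H = z + h_f = 43.9 + 5.964 = 49.86 m
P_hyd = ρgQH = 821.0·9.81·0.0286·49.86 = 11.49 kW
P_shaft = P_hyd/η = 11.49/0.68 = 16.89 kW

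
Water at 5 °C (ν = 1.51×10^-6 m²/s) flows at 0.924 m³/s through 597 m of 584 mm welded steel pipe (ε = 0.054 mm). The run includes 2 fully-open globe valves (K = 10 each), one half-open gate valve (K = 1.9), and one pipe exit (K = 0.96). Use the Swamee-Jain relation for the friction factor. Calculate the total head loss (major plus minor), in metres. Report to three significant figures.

H_L ≈ 22.0 m

V = 4Q/(πD²) = 3.450 m/s; V²/2g = 0.6065 m
Re = 1.33×10^6, ε/D = 9.25×10^-5 → f = 0.01309 (Swamee-Jain)
Major: h_f = f(L/D)·V²/2g = 0.01309·1022·0.6065 = 8.115 m
Minor: ΣK = 22.9; h_m = ΣK·V²/2g = 13.86 m
Total H_L = 8.115 + 13.86 = 21.98 m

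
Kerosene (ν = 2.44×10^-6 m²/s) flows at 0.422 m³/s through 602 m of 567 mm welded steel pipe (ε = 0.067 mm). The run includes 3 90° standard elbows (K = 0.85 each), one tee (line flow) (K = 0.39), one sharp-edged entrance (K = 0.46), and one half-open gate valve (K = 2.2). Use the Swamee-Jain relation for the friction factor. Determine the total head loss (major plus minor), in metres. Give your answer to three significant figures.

V = 4Q/(πD²) = 1.671 m/s; V²/2g = 0.1424 m
Re = 3.88×10^5, ε/D = 1.18×10^-4 → f = 0.01511 (Swamee-Jain)
Major: h_f = f(L/D)·V²/2g = 0.01511·1062·0.1424 = 2.283 m
Minor: ΣK = 5.60; h_m = ΣK·V²/2g = 0.7973 m
Total H_L = 2.283 + 0.7973 = 3.081 m

H_L ≈ 3.08 m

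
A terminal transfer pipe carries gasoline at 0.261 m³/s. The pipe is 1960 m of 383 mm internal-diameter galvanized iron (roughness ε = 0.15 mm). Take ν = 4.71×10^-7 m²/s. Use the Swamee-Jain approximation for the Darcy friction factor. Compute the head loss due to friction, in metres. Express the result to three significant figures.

V = 4Q/(πD²) = 4·0.261/(π·0.383²) = 2.265 m/s
Re = VD/ν = 2.265·0.383/4.71×10^-7 = 1.84×10^6 → turbulent
ε/D = 0.15/383 = 3.92×10^-4
Swamee-Jain: f = 0.01623
h_f = f(L/D)V²/(2g) = 0.01623·(1960/0.383)·2.265²/(2·9.81) = 21.73 m

h_f ≈ 21.7 m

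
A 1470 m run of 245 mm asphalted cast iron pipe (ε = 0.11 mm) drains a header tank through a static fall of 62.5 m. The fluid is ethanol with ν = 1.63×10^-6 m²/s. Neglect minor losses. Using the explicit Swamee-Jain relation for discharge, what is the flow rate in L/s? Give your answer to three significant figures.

Swamee-Jain (Type II): Q = -0.965·√(gD⁵h_f/L)·ln[ε/(3.7D) + √(3.17ν²L/(gD³h_f))]
√(gD⁵h_f/L) = √(9.81·0.245⁵·62.5/1470) = 0.01919
ε/(3.7D) = 1.21×10^-4; √(3.17ν²L/(gD³h_f)) = 3.71×10^-5
Q = -0.965·0.01919·ln(1.584×10^-4) = 0.1620 m³/s
Check: V = 3.44 m/s, Re = 5.17×10^5, f = 0.01742, h_f = 62.9 m ≈ 62.5 m ✓

Q ≈ 162 L/s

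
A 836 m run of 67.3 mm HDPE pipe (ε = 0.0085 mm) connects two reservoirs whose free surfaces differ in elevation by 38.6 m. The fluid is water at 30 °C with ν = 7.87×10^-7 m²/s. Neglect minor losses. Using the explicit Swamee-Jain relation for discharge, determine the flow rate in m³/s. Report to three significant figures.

Q ≈ 0.00670 m³/s

Swamee-Jain (Type II): Q = -0.965·√(gD⁵h_f/L)·ln[ε/(3.7D) + √(3.17ν²L/(gD³h_f))]
√(gD⁵h_f/L) = √(9.81·0.0673⁵·38.6/836) = 7.908×10^-4
ε/(3.7D) = 3.41×10^-5; √(3.17ν²L/(gD³h_f)) = 1.19×10^-4
Q = -0.965·7.908×10^-4·ln(1.534×10^-4) = 0.006702 m³/s
Check: V = 1.88 m/s, Re = 1.61×10^5, f = 0.01716, h_f = 38.6 m ≈ 38.6 m ✓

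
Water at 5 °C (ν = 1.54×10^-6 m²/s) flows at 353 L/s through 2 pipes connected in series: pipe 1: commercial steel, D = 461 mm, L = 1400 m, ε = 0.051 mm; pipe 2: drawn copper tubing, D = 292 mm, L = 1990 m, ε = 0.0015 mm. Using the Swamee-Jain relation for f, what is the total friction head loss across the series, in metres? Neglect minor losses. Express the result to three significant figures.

Pipe 1: V = 2.115 m/s, Re = 6.33×10^5, ε/D = 1.11×10^-4, f = 0.01423, h_1 = f(L/D)V²/2g = 9.853 m
Pipe 2: V = 5.271 m/s, Re = 9.99×10^5, ε/D = 5.14×10^-6, f = 0.01174, h_2 = f(L/D)V²/2g = 113.3 m
Series → Q common, losses add: H = Σh = 123.1 m

H ≈ 123 m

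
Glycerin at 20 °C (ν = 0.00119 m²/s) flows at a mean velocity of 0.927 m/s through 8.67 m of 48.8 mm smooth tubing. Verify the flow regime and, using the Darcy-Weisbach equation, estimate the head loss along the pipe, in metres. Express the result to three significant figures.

Re = VD/ν = 0.927·0.04880/0.00119 = 38.0 → laminar (Re < 2300)
f = 64/Re = 1.684
h_f = f(L/D)V²/(2g) = 1.684·(8.67/0.04880)·0.927²/(2·9.81) = 13.10 m

h_f ≈ 13.1 m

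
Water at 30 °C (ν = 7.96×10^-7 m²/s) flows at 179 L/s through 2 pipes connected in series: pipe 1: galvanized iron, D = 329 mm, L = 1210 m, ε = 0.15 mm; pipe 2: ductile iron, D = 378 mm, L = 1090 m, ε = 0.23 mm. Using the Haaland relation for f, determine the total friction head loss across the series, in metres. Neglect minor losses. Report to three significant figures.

H ≈ 20.8 m

Pipe 1: V = 2.106 m/s, Re = 8.70×10^5, ε/D = 4.56×10^-4, f = 0.01693, h_1 = f(L/D)V²/2g = 14.07 m
Pipe 2: V = 1.595 m/s, Re = 7.57×10^5, ε/D = 6.08×10^-4, f = 0.01799, h_2 = f(L/D)V²/2g = 6.728 m
Series → Q common, losses add: H = Σh = 20.80 m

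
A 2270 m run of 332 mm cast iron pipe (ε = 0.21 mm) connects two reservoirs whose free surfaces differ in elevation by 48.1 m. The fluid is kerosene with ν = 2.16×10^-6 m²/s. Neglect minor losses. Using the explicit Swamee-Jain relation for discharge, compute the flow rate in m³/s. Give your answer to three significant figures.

Q ≈ 0.236 m³/s

Swamee-Jain (Type II): Q = -0.965·√(gD⁵h_f/L)·ln[ε/(3.7D) + √(3.17ν²L/(gD³h_f))]
√(gD⁵h_f/L) = √(9.81·0.332⁵·48.1/2270) = 0.02896
ε/(3.7D) = 1.71×10^-4; √(3.17ν²L/(gD³h_f)) = 4.41×10^-5
Q = -0.965·0.02896·ln(2.150×10^-4) = 0.2360 m³/s
Check: V = 2.73 m/s, Re = 4.19×10^5, f = 0.01871, h_f = 48.4 m ≈ 48.1 m ✓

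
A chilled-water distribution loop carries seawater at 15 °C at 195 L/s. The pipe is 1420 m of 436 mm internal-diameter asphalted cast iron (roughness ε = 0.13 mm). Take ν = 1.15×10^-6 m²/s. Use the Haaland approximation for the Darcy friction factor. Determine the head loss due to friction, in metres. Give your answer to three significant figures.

h_f ≈ 4.57 m

V = 4Q/(πD²) = 4·0.195/(π·0.436²) = 1.306 m/s
Re = VD/ν = 1.306·0.436/1.15×10^-6 = 4.95×10^5 → turbulent
ε/D = 0.13/436 = 2.98×10^-4
Haaland: f = 0.01615
h_f = f(L/D)V²/(2g) = 0.01615·(1420/0.436)·1.306²/(2·9.81) = 4.573 m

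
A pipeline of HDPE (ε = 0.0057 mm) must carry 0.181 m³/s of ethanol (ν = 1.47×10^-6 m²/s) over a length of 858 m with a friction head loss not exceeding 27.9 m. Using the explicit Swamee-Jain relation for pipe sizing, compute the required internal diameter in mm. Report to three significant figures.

Swamee-Jain (Type III): D = 0.66·[ε^1.25·(LQ²/(gh_f))^4.75 + ν·Q^9.4·(L/(gh_f))^5.2]^0.04
LQ²/(gh_f) = 0.1027; L/(gh_f) = 3.135
Term 1 = ε^1.25·(…)^4.75 = 5.62×10^-12; Term 2 = ν·Q^9.4·(…)^5.2 = 5.89×10^-11
D = 0.66·(5.62×10^-12 + 5.89×10^-11)^0.04 = 0.2582 m = 258 mm
Check: V = 3.46 m/s, Re = 6.07×10^5, f = 0.01304, h_f = 26.4 m ≈ 27.9 m ✓

D ≈ 258 mm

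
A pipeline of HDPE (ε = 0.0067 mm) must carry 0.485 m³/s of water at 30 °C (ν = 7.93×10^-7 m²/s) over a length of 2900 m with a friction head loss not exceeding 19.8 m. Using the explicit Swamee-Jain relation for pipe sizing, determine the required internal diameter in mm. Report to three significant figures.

D ≈ 505 mm

Swamee-Jain (Type III): D = 0.66·[ε^1.25·(LQ²/(gh_f))^4.75 + ν·Q^9.4·(L/(gh_f))^5.2]^0.04
LQ²/(gh_f) = 3.512; L/(gh_f) = 14.93
Term 1 = ε^1.25·(…)^4.75 = 1.33×10^-4; Term 2 = ν·Q^9.4·(…)^5.2 = 0.00112
D = 0.66·(1.33×10^-4 + 0.00112)^0.04 = 0.5052 m = 505 mm
Check: V = 2.42 m/s, Re = 1.54×10^6, f = 0.01122, h_f = 19.2 m ≈ 19.8 m ✓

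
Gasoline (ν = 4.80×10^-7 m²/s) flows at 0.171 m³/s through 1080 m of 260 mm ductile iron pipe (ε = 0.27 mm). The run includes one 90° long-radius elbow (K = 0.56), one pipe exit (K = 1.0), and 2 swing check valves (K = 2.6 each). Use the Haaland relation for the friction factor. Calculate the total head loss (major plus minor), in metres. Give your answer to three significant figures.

V = 4Q/(πD²) = 3.221 m/s; V²/2g = 0.5287 m
Re = 1.74×10^6, ε/D = 0.00104 → f = 0.02001 (Haaland)
Major: h_f = f(L/D)·V²/2g = 0.02001·4154·0.5287 = 43.94 m
Minor: ΣK = 6.76; h_m = ΣK·V²/2g = 3.574 m
Total H_L = 43.94 + 3.574 = 47.51 m

H_L ≈ 47.5 m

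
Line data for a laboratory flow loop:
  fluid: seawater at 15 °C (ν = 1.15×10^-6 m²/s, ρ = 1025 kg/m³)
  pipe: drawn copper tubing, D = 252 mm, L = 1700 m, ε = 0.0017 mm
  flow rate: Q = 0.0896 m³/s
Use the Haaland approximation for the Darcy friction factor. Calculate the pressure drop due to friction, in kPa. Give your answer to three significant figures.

Δp ≈ 153 kPa

V = 4Q/(πD²) = 4·0.0896/(π·0.252²) = 1.796 m/s
Re = VD/ν = 1.796·0.252/1.15×10^-6 = 3.94×10^5 → turbulent
ε/D = 0.0017/252 = 6.75×10^-6
Haaland: f = 0.01370
h_f = f(L/D)V²/(2g) = 0.01370·(1700/0.252)·1.796²/(2·9.81) = 15.21 m
Δp = ρg·h_f = 1025·9.81·15.21 = 152.9 kPa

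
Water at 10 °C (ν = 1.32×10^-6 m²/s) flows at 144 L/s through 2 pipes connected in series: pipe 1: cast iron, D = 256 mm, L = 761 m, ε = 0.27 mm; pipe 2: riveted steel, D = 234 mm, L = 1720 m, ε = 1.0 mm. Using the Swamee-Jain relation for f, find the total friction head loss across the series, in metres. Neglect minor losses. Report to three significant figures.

Pipe 1: V = 2.798 m/s, Re = 5.43×10^5, ε/D = 0.00105, f = 0.02054, h_1 = f(L/D)V²/2g = 24.36 m
Pipe 2: V = 3.348 m/s, Re = 5.94×10^5, ε/D = 0.00427, f = 0.02924, h_2 = f(L/D)V²/2g = 122.8 m
Series → Q common, losses add: H = Σh = 147.2 m

H ≈ 147 m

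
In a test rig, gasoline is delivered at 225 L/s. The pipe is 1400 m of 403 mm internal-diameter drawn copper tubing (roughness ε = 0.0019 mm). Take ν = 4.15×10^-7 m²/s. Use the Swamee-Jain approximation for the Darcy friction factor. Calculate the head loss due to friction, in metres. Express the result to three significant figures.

V = 4Q/(πD²) = 4·0.225/(π·0.403²) = 1.764 m/s
Re = VD/ν = 1.764·0.403/4.15×10^-7 = 1.71×10^6 → turbulent
ε/D = 0.0019/403 = 4.71×10^-6
Swamee-Jain: f = 0.01079
h_f = f(L/D)V²/(2g) = 0.01079·(1400/0.403)·1.764²/(2·9.81) = 5.944 m

h_f ≈ 5.94 m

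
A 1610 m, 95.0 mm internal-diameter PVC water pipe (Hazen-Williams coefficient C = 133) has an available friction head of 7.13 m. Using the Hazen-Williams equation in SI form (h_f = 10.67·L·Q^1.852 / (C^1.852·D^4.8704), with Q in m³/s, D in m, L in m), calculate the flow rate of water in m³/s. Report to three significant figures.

Rearranging: Q = [h_f·C^1.852·D^4.8704 / (10.67·L)]^(1/1.852)
Q = [7.13·133^1.852·0.0950^4.8704 / (10.67·1610)]^0.540 = 0.004068 m³/s

Q ≈ 0.00407 m³/s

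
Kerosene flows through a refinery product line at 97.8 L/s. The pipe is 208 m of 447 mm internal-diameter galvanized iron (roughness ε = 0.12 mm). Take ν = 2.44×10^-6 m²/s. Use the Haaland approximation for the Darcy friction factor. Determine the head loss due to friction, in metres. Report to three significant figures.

V = 4Q/(πD²) = 4·0.0978/(π·0.447²) = 0.6232 m/s
Re = VD/ν = 0.6232·0.447/2.44×10^-6 = 1.14×10^5 → turbulent
ε/D = 0.12/447 = 2.68×10^-4
Haaland: f = 0.01867
h_f = f(L/D)V²/(2g) = 0.01867·(208/0.447)·0.6232²/(2·9.81) = 0.1720 m

h_f ≈ 0.172 m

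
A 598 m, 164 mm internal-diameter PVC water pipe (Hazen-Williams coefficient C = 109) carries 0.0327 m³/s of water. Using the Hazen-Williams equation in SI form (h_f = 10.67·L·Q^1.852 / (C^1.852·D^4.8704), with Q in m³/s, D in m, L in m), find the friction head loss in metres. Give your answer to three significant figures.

h_f = 10.67·598·0.0327^1.852 / (109^1.852·0.164^4.8704) = 12.72 m

h_f ≈ 12.7 m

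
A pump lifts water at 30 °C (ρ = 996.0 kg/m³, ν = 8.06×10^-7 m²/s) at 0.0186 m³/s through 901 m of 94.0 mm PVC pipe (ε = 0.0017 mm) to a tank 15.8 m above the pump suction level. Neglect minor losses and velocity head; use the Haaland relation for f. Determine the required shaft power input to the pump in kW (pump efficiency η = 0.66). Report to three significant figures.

P_shaft ≈ 18.3 kW

V = 4Q/(πD²) = 2.680 m/s; Re = 3.13×10^5; ε/D = 1.81×10^-5; f = 0.01439
h_f = f(L/D)V²/2g = 50.49 m
Total head H = z + h_f = 15.8 + 50.49 = 66.29 m
P_hyd = ρgQH = 996.0·9.81·0.0186·66.29 = 12.05 kW
P_shaft = P_hyd/η = 12.05/0.66 = 18.25 kW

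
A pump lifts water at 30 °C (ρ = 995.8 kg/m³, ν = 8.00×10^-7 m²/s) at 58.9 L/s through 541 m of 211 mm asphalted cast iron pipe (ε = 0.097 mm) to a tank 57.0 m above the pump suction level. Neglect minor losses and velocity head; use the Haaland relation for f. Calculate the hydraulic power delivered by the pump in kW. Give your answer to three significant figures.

P_hyd ≈ 36.5 kW

V = 4Q/(πD²) = 1.684 m/s; Re = 4.44×10^5; ε/D = 4.60×10^-4; f = 0.01742
h_f = f(L/D)V²/2g = 6.459 m
Total head H = z + h_f = 57.0 + 6.459 = 63.46 m
P_hyd = ρgQH = 995.8·9.81·0.0589·63.46 = 36.51 kW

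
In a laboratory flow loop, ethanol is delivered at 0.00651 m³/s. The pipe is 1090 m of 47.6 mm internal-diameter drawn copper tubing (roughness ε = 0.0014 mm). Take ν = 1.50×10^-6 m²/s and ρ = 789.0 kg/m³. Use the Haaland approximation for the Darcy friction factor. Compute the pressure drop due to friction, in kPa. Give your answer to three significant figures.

V = 4Q/(πD²) = 4·0.00651/(π·0.0476²) = 3.658 m/s
Re = VD/ν = 3.658·0.0476/1.50×10^-6 = 1.16×10^5 → turbulent
ε/D = 0.0014/47.6 = 2.94×10^-5
Haaland: f = 0.01741
h_f = f(L/D)V²/(2g) = 0.01741·(1090/0.0476)·3.658²/(2·9.81) = 272.0 m
Δp = ρg·h_f = 789.0·9.81·272.0 = 2105 kPa

Δp ≈ 2110 kPa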